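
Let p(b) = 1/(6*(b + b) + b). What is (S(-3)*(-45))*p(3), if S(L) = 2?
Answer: -30/13 ≈ -2.3077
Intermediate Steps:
p(b) = 1/(13*b) (p(b) = 1/(6*(2*b) + b) = 1/(12*b + b) = 1/(13*b))
(S(-3)*(-45))*p(3) = (2*(-45))*((1/13)/3) = -90/(13*3) = -90*1/39 = -30/13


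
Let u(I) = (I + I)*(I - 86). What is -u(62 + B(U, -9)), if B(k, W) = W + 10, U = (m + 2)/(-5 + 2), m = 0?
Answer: 2898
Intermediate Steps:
U = -⅔ (U = (0 + 2)/(-5 + 2) = 2/(-3) = 2*(-⅓) = -⅔ ≈ -0.66667)
B(k, W) = 10 + W
u(I) = 2*I*(-86 + I) (u(I) = (2*I)*(-86 + I) = 2*I*(-86 + I))
-u(62 + B(U, -9)) = -2*(62 + (10 - 9))*(-86 + (62 + (10 - 9))) = -2*(62 + 1)*(-86 + (62 + 1)) = -2*63*(-86 + 63) = -2*63*(-23) = -1*(-2898) = 2898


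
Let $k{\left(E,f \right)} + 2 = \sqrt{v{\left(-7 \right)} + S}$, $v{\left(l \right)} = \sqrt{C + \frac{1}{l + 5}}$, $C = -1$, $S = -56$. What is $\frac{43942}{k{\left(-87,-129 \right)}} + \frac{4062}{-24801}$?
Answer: $\frac{- \frac{726542444}{8267} + \frac{1354 \sqrt{-224 + 2 i \sqrt{6}}}{8267}}{4 - \sqrt{2} \sqrt{-112 + i \sqrt{6}}} \approx -1412.4 - 5509.7 i$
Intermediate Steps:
$v{\left(l \right)} = \sqrt{-1 + \frac{1}{5 + l}}$ ($v{\left(l \right)} = \sqrt{-1 + \frac{1}{l + 5}} = \sqrt{-1 + \frac{1}{5 + l}}$)
$k{\left(E,f \right)} = -2 + \sqrt{-56 + \frac{i \sqrt{6}}{2}}$ ($k{\left(E,f \right)} = -2 + \sqrt{\sqrt{\frac{-4 - -7}{5 - 7}} - 56} = -2 + \sqrt{\sqrt{\frac{-4 + 7}{-2}} - 56} = -2 + \sqrt{\sqrt{\left(- \frac{1}{2}\right) 3} - 56} = -2 + \sqrt{\sqrt{- \frac{3}{2}} - 56} = -2 + \sqrt{\frac{i \sqrt{6}}{2} - 56} = -2 + \sqrt{-56 + \frac{i \sqrt{6}}{2}}$)
$\frac{43942}{k{\left(-87,-129 \right)}} + \frac{4062}{-24801} = \frac{43942}{-2 + \frac{\sqrt{-224 + 2 i \sqrt{6}}}{2}} + \frac{4062}{-24801} = \frac{43942}{-2 + \frac{\sqrt{-224 + 2 i \sqrt{6}}}{2}} + 4062 \left(- \frac{1}{24801}\right) = \frac{43942}{-2 + \frac{\sqrt{-224 + 2 i \sqrt{6}}}{2}} - \frac{1354}{8267} = - \frac{1354}{8267} + \frac{43942}{-2 + \frac{\sqrt{-224 + 2 i \sqrt{6}}}{2}}$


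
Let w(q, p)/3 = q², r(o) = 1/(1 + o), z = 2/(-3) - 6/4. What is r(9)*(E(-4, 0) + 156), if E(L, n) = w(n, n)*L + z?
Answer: 923/60 ≈ 15.383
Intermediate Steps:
z = -13/6 (z = 2*(-⅓) - 6*¼ = -⅔ - 3/2 = -13/6 ≈ -2.1667)
w(q, p) = 3*q²
E(L, n) = -13/6 + 3*L*n² (E(L, n) = (3*n²)*L - 13/6 = 3*L*n² - 13/6 = -13/6 + 3*L*n²)
r(9)*(E(-4, 0) + 156) = ((-13/6 + 3*(-4)*0²) + 156)/(1 + 9) = ((-13/6 + 3*(-4)*0) + 156)/10 = ((-13/6 + 0) + 156)/10 = (-13/6 + 156)/10 = (⅒)*(923/6) = 923/60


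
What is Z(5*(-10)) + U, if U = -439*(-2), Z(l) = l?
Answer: 828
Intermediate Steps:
U = 878
Z(5*(-10)) + U = 5*(-10) + 878 = -50 + 878 = 828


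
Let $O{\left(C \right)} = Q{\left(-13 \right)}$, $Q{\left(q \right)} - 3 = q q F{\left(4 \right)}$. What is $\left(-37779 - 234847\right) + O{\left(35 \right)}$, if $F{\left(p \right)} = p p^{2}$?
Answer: $-261807$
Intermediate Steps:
$F{\left(p \right)} = p^{3}$
$Q{\left(q \right)} = 3 + 64 q^{2}$ ($Q{\left(q \right)} = 3 + q q 4^{3} = 3 + q^{2} \cdot 64 = 3 + 64 q^{2}$)
$O{\left(C \right)} = 10819$ ($O{\left(C \right)} = 3 + 64 \left(-13\right)^{2} = 3 + 64 \cdot 169 = 3 + 10816 = 10819$)
$\left(-37779 - 234847\right) + O{\left(35 \right)} = \left(-37779 - 234847\right) + 10819 = -272626 + 10819 = -261807$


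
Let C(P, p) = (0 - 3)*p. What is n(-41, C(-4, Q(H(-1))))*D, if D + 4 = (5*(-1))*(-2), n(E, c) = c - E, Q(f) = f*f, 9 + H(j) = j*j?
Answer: -906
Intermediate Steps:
H(j) = -9 + j**2 (H(j) = -9 + j*j = -9 + j**2)
Q(f) = f**2
C(P, p) = -3*p
D = 6 (D = -4 + (5*(-1))*(-2) = -4 - 5*(-2) = -4 + 10 = 6)
n(-41, C(-4, Q(H(-1))))*D = (-3*(-9 + (-1)**2)**2 - 1*(-41))*6 = (-3*(-9 + 1)**2 + 41)*6 = (-3*(-8)**2 + 41)*6 = (-3*64 + 41)*6 = (-192 + 41)*6 = -151*6 = -906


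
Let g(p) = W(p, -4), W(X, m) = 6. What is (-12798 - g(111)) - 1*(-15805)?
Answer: 3001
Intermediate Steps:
g(p) = 6
(-12798 - g(111)) - 1*(-15805) = (-12798 - 1*6) - 1*(-15805) = (-12798 - 6) + 15805 = -12804 + 15805 = 3001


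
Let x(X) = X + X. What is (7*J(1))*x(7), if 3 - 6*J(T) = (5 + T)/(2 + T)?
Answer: 49/3 ≈ 16.333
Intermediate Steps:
J(T) = ½ - (5 + T)/(6*(2 + T))
x(X) = 2*X
(7*J(1))*x(7) = (7*((1 + 2*1)/(6*(2 + 1))))*(2*7) = (7*((⅙)*(1 + 2)/3))*14 = (7*((⅙)*(⅓)*3))*14 = (7*(⅙))*14 = (7/6)*14 = 49/3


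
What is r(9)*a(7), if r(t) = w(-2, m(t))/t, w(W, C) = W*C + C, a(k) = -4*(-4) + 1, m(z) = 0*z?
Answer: 0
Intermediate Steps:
m(z) = 0
a(k) = 17 (a(k) = 16 + 1 = 17)
w(W, C) = C + C*W (w(W, C) = C*W + C = C + C*W)
r(t) = 0 (r(t) = (0*(1 - 2))/t = (0*(-1))/t = 0/t = 0)
r(9)*a(7) = 0*17 = 0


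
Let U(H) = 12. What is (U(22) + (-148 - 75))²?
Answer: 44521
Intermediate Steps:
(U(22) + (-148 - 75))² = (12 + (-148 - 75))² = (12 - 223)² = (-211)² = 44521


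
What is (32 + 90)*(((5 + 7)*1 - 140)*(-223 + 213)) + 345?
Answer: 156505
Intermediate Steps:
(32 + 90)*(((5 + 7)*1 - 140)*(-223 + 213)) + 345 = 122*((12*1 - 140)*(-10)) + 345 = 122*((12 - 140)*(-10)) + 345 = 122*(-128*(-10)) + 345 = 122*1280 + 345 = 156160 + 345 = 156505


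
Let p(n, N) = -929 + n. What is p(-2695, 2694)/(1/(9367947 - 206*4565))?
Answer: -30541466568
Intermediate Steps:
p(-2695, 2694)/(1/(9367947 - 206*4565)) = (-929 - 2695)/(1/(9367947 - 206*4565)) = -3624/(1/(9367947 - 940390)) = -3624/(1/8427557) = -3624/1/8427557 = -3624*8427557 = -30541466568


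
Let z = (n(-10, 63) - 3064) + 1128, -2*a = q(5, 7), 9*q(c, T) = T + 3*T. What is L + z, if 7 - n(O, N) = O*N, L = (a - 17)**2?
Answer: -77330/81 ≈ -954.69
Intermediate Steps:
q(c, T) = 4*T/9 (q(c, T) = (T + 3*T)/9 = (4*T)/9 = 4*T/9)
a = -14/9 (a = -2*7/9 = -1/2*28/9 = -14/9 ≈ -1.5556)
L = 27889/81 (L = (-14/9 - 17)**2 = (-167/9)**2 = 27889/81 ≈ 344.31)
n(O, N) = 7 - N*O (n(O, N) = 7 - O*N = 7 - N*O)
z = -1299 (z = ((7 - 1*63*(-10)) - 3064) + 1128 = ((7 + 630) - 3064) + 1128 = (637 - 3064) + 1128 = -2427 + 1128 = -1299)
L + z = 27889/81 - 1299 = -77330/81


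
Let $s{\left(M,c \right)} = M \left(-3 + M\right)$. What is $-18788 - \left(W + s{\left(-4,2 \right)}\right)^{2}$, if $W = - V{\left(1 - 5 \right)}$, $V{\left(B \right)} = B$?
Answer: $-19812$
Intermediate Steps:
$W = 4$ ($W = - (1 - 5) = \left(-1\right) \left(-4\right) = 4$)
$-18788 - \left(W + s{\left(-4,2 \right)}\right)^{2} = -18788 - \left(4 - 4 \left(-3 - 4\right)\right)^{2} = -18788 - \left(4 - -28\right)^{2} = -18788 - \left(4 + 28\right)^{2} = -18788 - 32^{2} = -18788 - 1024 = -19812$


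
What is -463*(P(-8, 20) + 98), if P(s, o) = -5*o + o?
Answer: -8334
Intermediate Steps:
P(s, o) = -4*o
-463*(P(-8, 20) + 98) = -463*(-4*20 + 98) = -463*(-80 + 98) = -463*18 = -8334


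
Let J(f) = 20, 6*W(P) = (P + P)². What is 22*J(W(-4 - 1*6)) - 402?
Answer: 38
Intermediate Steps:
W(P) = 2*P²/3 (W(P) = (P + P)²/6 = (2*P)²/6 = (4*P²)/6 = 2*P²/3)
22*J(W(-4 - 1*6)) - 402 = 22*20 - 402 = 440 - 402 = 38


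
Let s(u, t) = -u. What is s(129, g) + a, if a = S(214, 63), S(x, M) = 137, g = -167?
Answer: 8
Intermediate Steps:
a = 137
s(129, g) + a = -1*129 + 137 = -129 + 137 = 8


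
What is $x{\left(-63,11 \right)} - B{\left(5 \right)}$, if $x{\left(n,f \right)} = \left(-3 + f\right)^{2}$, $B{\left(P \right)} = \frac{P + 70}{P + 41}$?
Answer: $\frac{2869}{46} \approx 62.37$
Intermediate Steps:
$B{\left(P \right)} = \frac{70 + P}{41 + P}$
$x{\left(-63,11 \right)} - B{\left(5 \right)} = \left(-3 + 11\right)^{2} - \frac{70 + 5}{41 + 5} = 8^{2} - \frac{1}{46} \cdot 75 = 64 - \frac{1}{46} \cdot 75 = 64 - \frac{75}{46} = \frac{2869}{46}$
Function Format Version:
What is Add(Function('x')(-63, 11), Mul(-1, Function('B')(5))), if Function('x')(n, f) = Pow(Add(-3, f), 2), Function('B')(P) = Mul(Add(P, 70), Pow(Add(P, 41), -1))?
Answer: Rational(2869, 46) ≈ 62.370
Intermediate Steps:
Function('B')(P) = Mul(Pow(Add(41, P), -1), Add(70, P)) (Function('B')(P) = Mul(Add(70, P), Pow(Add(41, P), -1)) = Mul(Pow(Add(41, P), -1), Add(70, P)))
Add(Function('x')(-63, 11), Mul(-1, Function('B')(5))) = Add(Pow(Add(-3, 11), 2), Mul(-1, Mul(Pow(Add(41, 5), -1), Add(70, 5)))) = Add(Pow(8, 2), Mul(-1, Mul(Pow(46, -1), 75))) = Add(64, Mul(-1, Mul(Rational(1, 46), 75))) = Add(64, Mul(-1, Rational(75, 46))) = Add(64, Rational(-75, 46)) = Rational(2869, 46)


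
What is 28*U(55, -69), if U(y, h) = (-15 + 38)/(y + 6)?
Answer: 644/61 ≈ 10.557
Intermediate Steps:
U(y, h) = 23/(6 + y)
28*U(55, -69) = 28*(23/(6 + 55)) = 28*(23/61) = 644/61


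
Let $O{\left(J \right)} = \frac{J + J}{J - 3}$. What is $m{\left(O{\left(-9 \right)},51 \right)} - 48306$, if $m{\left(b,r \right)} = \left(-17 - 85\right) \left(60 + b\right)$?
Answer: $-54579$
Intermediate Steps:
$O{\left(J \right)} = \frac{2 J}{-3 + J}$
$m{\left(b,r \right)} = -6120 - 102 b$ ($m{\left(b,r \right)} = - 102 \left(60 + b\right) = -6120 - 102 b$)
$m{\left(O{\left(-9 \right)},51 \right)} - 48306 = \left(-6120 - 102 \cdot 2 \left(-9\right) \frac{1}{-3 - 9}\right) - 48306 = \left(-6120 - 102 \cdot 2 \left(-9\right) \frac{1}{-12}\right) - 48306 = \left(-6120 - 102 \cdot 2 \left(-9\right) \left(- \frac{1}{12}\right)\right) - 48306 = \left(-6120 - 153\right) - 48306 = -6273 - 48306 = -54579$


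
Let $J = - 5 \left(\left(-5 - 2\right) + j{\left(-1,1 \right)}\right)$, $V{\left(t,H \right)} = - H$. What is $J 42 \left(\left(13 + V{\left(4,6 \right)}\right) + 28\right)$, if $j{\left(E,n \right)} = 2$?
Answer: $36750$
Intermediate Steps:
$J = 25$ ($J = - 5 \left(\left(-5 - 2\right) + 2\right) = - 5 \left(-7 + 2\right) = \left(-5\right) \left(-5\right) = 25$)
$J 42 \left(\left(13 + V{\left(4,6 \right)}\right) + 28\right) = 25 \cdot 42 \left(\left(13 - 6\right) + 28\right) = 1050 \left(\left(13 - 6\right) + 28\right) = 1050 \left(7 + 28\right) = 1050 \cdot 35 = 36750$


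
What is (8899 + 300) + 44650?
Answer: 53849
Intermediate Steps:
(8899 + 300) + 44650 = 9199 + 44650 = 53849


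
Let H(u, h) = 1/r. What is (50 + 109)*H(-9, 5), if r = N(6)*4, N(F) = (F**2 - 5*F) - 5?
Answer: 159/4 ≈ 39.750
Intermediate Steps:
N(F) = -5 + F**2 - 5*F
r = 4 (r = (-5 + 6**2 - 5*6)*4 = (-5 + 36 - 30)*4 = 1*4 = 4)
H(u, h) = 1/4
(50 + 109)*H(-9, 5) = (50 + 109)*(1/4) = 159*(1/4) = 159/4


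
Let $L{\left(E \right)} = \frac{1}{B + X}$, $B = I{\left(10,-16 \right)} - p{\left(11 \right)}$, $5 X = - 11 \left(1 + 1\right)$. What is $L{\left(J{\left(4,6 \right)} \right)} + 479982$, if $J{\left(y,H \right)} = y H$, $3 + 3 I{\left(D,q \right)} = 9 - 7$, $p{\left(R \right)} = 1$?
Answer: $\frac{41278437}{86} \approx 4.7998 \cdot 10^{5}$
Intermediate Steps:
$X = - \frac{22}{5}$ ($X = \frac{\left(-11\right) \left(1 + 1\right)}{5} = \frac{\left(-11\right) 2}{5} = \frac{1}{5} \left(-22\right) = - \frac{22}{5} \approx -4.4$)
$I{\left(D,q \right)} = - \frac{1}{3}$ ($I{\left(D,q \right)} = -1 + \frac{9 - 7}{3} = -1 + \frac{1}{3} \cdot 2 = -1 + \frac{2}{3} = - \frac{1}{3}$)
$J{\left(y,H \right)} = H y$
$B = - \frac{4}{3}$ ($B = - \frac{1}{3} - 1 = - \frac{4}{3} \approx -1.3333$)
$L{\left(E \right)} = - \frac{15}{86}$ ($L{\left(E \right)} = \frac{1}{- \frac{4}{3} - \frac{22}{5}} = \frac{1}{- \frac{86}{15}} = - \frac{15}{86}$)
$L{\left(J{\left(4,6 \right)} \right)} + 479982 = - \frac{15}{86} + 479982 = \frac{41278437}{86}$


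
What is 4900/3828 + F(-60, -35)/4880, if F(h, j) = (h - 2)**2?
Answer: 2414177/1167540 ≈ 2.0677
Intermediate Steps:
F(h, j) = (-2 + h)**2
4900/3828 + F(-60, -35)/4880 = 4900/3828 + (-2 - 60)**2/4880 = 4900*(1/3828) + (-62)**2*(1/4880) = 1225/957 + 3844*(1/4880) = 1225/957 + 961/1220 = 2414177/1167540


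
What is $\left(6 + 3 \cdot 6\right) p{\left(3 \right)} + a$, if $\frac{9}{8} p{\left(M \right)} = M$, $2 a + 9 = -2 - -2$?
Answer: $\frac{119}{2} \approx 59.5$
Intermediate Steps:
$a = - \frac{9}{2}$ ($a = - \frac{9}{2} + \frac{-2 - -2}{2} = - \frac{9}{2} + \frac{-2 + 2}{2} = - \frac{9}{2} + \frac{1}{2} \cdot 0 = - \frac{9}{2} + 0 = - \frac{9}{2} \approx -4.5$)
$p{\left(M \right)} = \frac{8 M}{9}$
$\left(6 + 3 \cdot 6\right) p{\left(3 \right)} + a = \left(6 + 3 \cdot 6\right) \frac{8}{9} \cdot 3 - \frac{9}{2} = \left(6 + 18\right) \frac{8}{3} - \frac{9}{2} = 24 \cdot \frac{8}{3} - \frac{9}{2} = 64 - \frac{9}{2} = \frac{119}{2}$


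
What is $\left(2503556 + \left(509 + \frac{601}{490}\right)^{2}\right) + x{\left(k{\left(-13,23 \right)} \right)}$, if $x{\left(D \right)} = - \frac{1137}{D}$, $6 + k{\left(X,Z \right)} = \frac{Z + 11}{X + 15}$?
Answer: $\frac{7299429259231}{2641100} \approx 2.7638 \cdot 10^{6}$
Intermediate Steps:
$k{\left(X,Z \right)} = -6 + \frac{11 + Z}{15 + X}$ ($k{\left(X,Z \right)} = -6 + \frac{Z + 11}{X + 15} = -6 + \frac{11 + Z}{15 + X}$)
$\left(2503556 + \left(509 + \frac{601}{490}\right)^{2}\right) + x{\left(k{\left(-13,23 \right)} \right)} = \left(2503556 + \left(509 + \frac{601}{490}\right)^{2}\right) - \frac{1137}{\frac{1}{15 - 13} \left(-79 + 23 - -78\right)} = \left(2503556 + \left(509 + 601 \cdot \frac{1}{490}\right)^{2}\right) - \frac{1137}{\frac{1}{2} \left(-79 + 23 + 78\right)} = \left(2503556 + \left(509 + \frac{601}{490}\right)^{2}\right) - \frac{1137}{\frac{1}{2} \cdot 22} = \left(2503556 + \left(\frac{250011}{490}\right)^{2}\right) - \frac{1137}{11} = \left(2503556 + \frac{62505500121}{240100}\right) - \frac{1137}{11} = \frac{663609295721}{240100} - \frac{1137}{11} = \frac{7299429259231}{2641100}$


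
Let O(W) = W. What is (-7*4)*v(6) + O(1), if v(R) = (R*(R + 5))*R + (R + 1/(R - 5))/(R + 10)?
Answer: -44397/4 ≈ -11099.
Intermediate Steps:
v(R) = R**2*(5 + R) + (R + 1/(-5 + R))/(10 + R) (v(R) = (R*(5 + R))*R + (R + 1/(-5 + R))/(10 + R) = R**2*(5 + R) + (R + 1/(-5 + R))/(10 + R))
(-7*4)*v(6) + O(1) = (-7*4)*((1 + 6**5 - 249*6**2 - 25*6**3 - 5*6 + 10*6**4)/(-50 + 6**2 + 5*6)) + 1 = -28*(1 + 7776 - 249*36 - 25*216 - 30 + 10*1296)/(-50 + 36 + 30) + 1 = -28*(1 + 7776 - 8964 - 5400 - 30 + 12960)/16 + 1 = -7*6343/4 + 1 = -28*6343/16 + 1 = -44401/4 + 1 = -44397/4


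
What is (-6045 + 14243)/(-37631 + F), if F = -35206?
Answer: -8198/72837 ≈ -0.11255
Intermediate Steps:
(-6045 + 14243)/(-37631 + F) = (-6045 + 14243)/(-37631 - 35206) = 8198/(-72837) = 8198*(-1/72837) = -8198/72837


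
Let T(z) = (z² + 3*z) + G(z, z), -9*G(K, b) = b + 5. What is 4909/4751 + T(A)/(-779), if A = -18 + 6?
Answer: 29765770/33309261 ≈ 0.89362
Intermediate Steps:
A = -12
G(K, b) = -5/9 - b/9 (G(K, b) = -(b + 5)/9 = -(5 + b)/9 = -5/9 - b/9)
T(z) = -5/9 + z² + 26*z/9 (T(z) = (z² + 3*z) + (-5/9 - z/9) = -5/9 + z² + 26*z/9)
4909/4751 + T(A)/(-779) = 4909/4751 + (-5/9 + (-12)² + (26/9)*(-12))/(-779) = 4909*(1/4751) + (-5/9 + 144 - 104/3)*(-1/779) = 4909/4751 + (979/9)*(-1/779) = 4909/4751 - 979/7011 = 29765770/33309261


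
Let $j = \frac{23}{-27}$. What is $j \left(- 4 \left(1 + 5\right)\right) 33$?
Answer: $\frac{2024}{3} \approx 674.67$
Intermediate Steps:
$j = - \frac{23}{27}$ ($j = 23 \left(- \frac{1}{27}\right) = - \frac{23}{27} \approx -0.85185$)
$j \left(- 4 \left(1 + 5\right)\right) 33 = - \frac{23 \left(- 4 \left(1 + 5\right)\right)}{27} \cdot 33 = - \frac{23 \left(\left(-4\right) 6\right)}{27} \cdot 33 = \left(- \frac{23}{27}\right) \left(-24\right) 33 = \frac{184}{9} \cdot 33 = \frac{2024}{3}$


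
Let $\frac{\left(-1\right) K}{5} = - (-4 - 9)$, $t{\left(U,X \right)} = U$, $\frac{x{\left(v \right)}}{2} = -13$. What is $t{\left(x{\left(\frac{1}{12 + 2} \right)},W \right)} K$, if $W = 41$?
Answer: $1690$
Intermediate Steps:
$x{\left(v \right)} = -26$ ($x{\left(v \right)} = 2 \left(-13\right) = -26$)
$K = -65$ ($K = - 5 \left(- (-4 - 9)\right) = - 5 \left(\left(-1\right) \left(-13\right)\right) = \left(-5\right) 13 = -65$)
$t{\left(x{\left(\frac{1}{12 + 2} \right)},W \right)} K = \left(-26\right) \left(-65\right) = 1690$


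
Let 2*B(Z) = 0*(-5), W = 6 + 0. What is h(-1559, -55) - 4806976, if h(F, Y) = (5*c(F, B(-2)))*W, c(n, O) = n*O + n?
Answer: -4853746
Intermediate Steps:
W = 6
B(Z) = 0 (B(Z) = (0*(-5))/2 = (1/2)*0 = 0)
c(n, O) = n + O*n (c(n, O) = O*n + n = n + O*n)
h(F, Y) = 30*F (h(F, Y) = (5*(F*(1 + 0)))*6 = (5*(F*1))*6 = (5*F)*6 = 30*F)
h(-1559, -55) - 4806976 = 30*(-1559) - 4806976 = -46770 - 4806976 = -4853746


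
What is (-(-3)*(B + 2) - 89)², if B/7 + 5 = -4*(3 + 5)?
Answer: 739600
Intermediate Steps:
B = -259 (B = -35 + 7*(-4*(3 + 5)) = -35 + 7*(-4*8) = -35 + 7*(-32) = -35 - 224 = -259)
(-(-3)*(B + 2) - 89)² = (-(-3)*(-259 + 2) - 89)² = (-(-3)*(-257) - 89)² = (-1*771 - 89)² = (-771 - 89)² = (-860)² = 739600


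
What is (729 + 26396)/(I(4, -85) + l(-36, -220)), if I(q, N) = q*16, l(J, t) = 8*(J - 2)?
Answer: -5425/48 ≈ -113.02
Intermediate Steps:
l(J, t) = -16 + 8*J (l(J, t) = 8*(-2 + J) = -16 + 8*J)
I(q, N) = 16*q
(729 + 26396)/(I(4, -85) + l(-36, -220)) = (729 + 26396)/(16*4 + (-16 + 8*(-36))) = 27125/(64 + (-16 - 288)) = 27125/(64 - 304) = 27125/(-240) = 27125*(-1/240) = -5425/48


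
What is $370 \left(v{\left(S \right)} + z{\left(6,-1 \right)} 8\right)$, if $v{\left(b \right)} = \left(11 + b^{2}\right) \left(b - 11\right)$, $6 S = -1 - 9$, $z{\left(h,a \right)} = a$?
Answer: $- \frac{1823360}{27} \approx -67532.0$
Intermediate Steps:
$S = - \frac{5}{3}$ ($S = \frac{-1 - 9}{6} = \frac{1}{6} \left(-10\right) = - \frac{5}{3} \approx -1.6667$)
$v{\left(b \right)} = \left(-11 + b\right) \left(11 + b^{2}\right)$ ($v{\left(b \right)} = \left(11 + b^{2}\right) \left(-11 + b\right) = \left(-11 + b\right) \left(11 + b^{2}\right)$)
$370 \left(v{\left(S \right)} + z{\left(6,-1 \right)} 8\right) = 370 \left(\left(-121 + \left(- \frac{5}{3}\right)^{3} - 11 \left(- \frac{5}{3}\right)^{2} + 11 \left(- \frac{5}{3}\right)\right) - 8\right) = 370 \left(\left(-121 - \frac{125}{27} - \frac{275}{9} - \frac{55}{3}\right) - 8\right) = 370 \left(- \frac{4712}{27} - 8\right) = 370 \left(- \frac{4928}{27}\right) = - \frac{1823360}{27}$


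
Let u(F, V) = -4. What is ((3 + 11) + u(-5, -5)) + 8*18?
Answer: 154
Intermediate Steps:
((3 + 11) + u(-5, -5)) + 8*18 = ((3 + 11) - 4) + 8*18 = (14 - 4) + 144 = 10 + 144 = 154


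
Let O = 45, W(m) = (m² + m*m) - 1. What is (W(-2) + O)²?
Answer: 2704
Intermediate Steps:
W(m) = -1 + 2*m² (W(m) = (m² + m²) - 1 = 2*m² - 1 = -1 + 2*m²)
(W(-2) + O)² = ((-1 + 2*(-2)²) + 45)² = ((-1 + 2*4) + 45)² = ((-1 + 8) + 45)² = (7 + 45)² = 52² = 2704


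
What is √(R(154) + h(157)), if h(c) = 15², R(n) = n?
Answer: √379 ≈ 19.468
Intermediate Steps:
h(c) = 225
√(R(154) + h(157)) = √(154 + 225) = √379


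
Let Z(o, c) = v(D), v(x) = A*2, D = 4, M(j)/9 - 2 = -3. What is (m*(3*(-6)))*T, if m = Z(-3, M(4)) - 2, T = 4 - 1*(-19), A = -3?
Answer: 3312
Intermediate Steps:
M(j) = -9 (M(j) = 18 + 9*(-3) = 18 - 27 = -9)
T = 23 (T = 4 + 19 = 23)
v(x) = -6 (v(x) = -3*2 = -6)
Z(o, c) = -6
m = -8 (m = -6 - 2 = -8)
(m*(3*(-6)))*T = -24*(-6)*23 = -8*(-18)*23 = 144*23 = 3312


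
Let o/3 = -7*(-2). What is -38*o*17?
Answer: -27132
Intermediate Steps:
o = 42 (o = 3*(-7*(-2)) = 3*14 = 42)
-38*o*17 = -38*42*17 = -1596*17 = -27132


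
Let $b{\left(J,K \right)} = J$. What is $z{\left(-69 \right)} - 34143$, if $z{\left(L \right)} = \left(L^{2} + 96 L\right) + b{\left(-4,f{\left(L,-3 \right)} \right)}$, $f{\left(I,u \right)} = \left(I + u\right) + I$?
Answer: $-36010$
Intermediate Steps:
$f{\left(I,u \right)} = u + 2 I$
$z{\left(L \right)} = -4 + L^{2} + 96 L$ ($z{\left(L \right)} = \left(L^{2} + 96 L\right) - 4 = -4 + L^{2} + 96 L$)
$z{\left(-69 \right)} - 34143 = \left(-4 + \left(-69\right)^{2} + 96 \left(-69\right)\right) - 34143 = \left(-4 + 4761 - 6624\right) - 34143 = -1867 - 34143 = -36010$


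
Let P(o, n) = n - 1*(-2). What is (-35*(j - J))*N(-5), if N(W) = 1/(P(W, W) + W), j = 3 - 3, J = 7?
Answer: -245/8 ≈ -30.625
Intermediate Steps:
P(o, n) = 2 + n (P(o, n) = n + 2 = 2 + n)
j = 0
N(W) = 1/(2 + 2*W) (N(W) = 1/((2 + W) + W) = 1/(2 + 2*W))
(-35*(j - J))*N(-5) = (-35*(0 - 1*7))*(1/(2*(1 - 5))) = (-35*(0 - 7))*((½)/(-4)) = (-35*(-7))*((½)*(-¼)) = 245*(-⅛) = -245/8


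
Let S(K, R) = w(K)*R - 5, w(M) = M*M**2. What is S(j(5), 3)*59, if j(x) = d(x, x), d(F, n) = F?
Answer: 21830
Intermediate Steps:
w(M) = M**3
j(x) = x
S(K, R) = -5 + R*K**3 (S(K, R) = K**3*R - 5 = R*K**3 - 5 = -5 + R*K**3)
S(j(5), 3)*59 = (-5 + 3*5**3)*59 = (-5 + 3*125)*59 = (-5 + 375)*59 = 370*59 = 21830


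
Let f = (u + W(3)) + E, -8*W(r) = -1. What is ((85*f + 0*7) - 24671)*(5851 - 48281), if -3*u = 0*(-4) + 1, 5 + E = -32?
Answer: 14171810935/12 ≈ 1.1810e+9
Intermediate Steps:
W(r) = 1/8 (W(r) = -1/8*(-1) = 1/8)
E = -37 (E = -5 - 32 = -37)
u = -1/3 (u = -(0*(-4) + 1)/3 = -(0 + 1)/3 = -1/3*1 = -1/3 ≈ -0.33333)
f = -893/24 (f = (-1/3 + 1/8) - 37 = -5/24 - 37 = -893/24 ≈ -37.208)
((85*f + 0*7) - 24671)*(5851 - 48281) = ((85*(-893/24) + 0*7) - 24671)*(5851 - 48281) = ((-75905/24 + 0) - 24671)*(-42430) = (-75905/24 - 24671)*(-42430) = -668009/24*(-42430) = 14171810935/12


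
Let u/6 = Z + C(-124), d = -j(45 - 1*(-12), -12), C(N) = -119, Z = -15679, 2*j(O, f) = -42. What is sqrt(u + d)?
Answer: I*sqrt(94767) ≈ 307.84*I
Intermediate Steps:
j(O, f) = -21 (j(O, f) = (1/2)*(-42) = -21)
d = 21 (d = -1*(-21) = 21)
u = -94788 (u = 6*(-15679 - 119) = 6*(-15798) = -94788)
sqrt(u + d) = sqrt(-94788 + 21) = sqrt(-94767) = I*sqrt(94767)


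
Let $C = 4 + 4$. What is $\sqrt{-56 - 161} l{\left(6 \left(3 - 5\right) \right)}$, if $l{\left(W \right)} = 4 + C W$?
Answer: $- 92 i \sqrt{217} \approx - 1355.2 i$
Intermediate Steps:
$C = 8$
$l{\left(W \right)} = 4 + 8 W$
$\sqrt{-56 - 161} l{\left(6 \left(3 - 5\right) \right)} = \sqrt{-56 - 161} \left(4 + 8 \cdot 6 \left(3 - 5\right)\right) = \sqrt{-217} \left(4 + 8 \cdot 6 \left(-2\right)\right) = i \sqrt{217} \left(4 + 8 \left(-12\right)\right) = i \sqrt{217} \left(4 - 96\right) = i \sqrt{217} \left(-92\right) = - 92 i \sqrt{217}$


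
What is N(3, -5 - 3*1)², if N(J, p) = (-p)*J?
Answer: 576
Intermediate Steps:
N(J, p) = -J*p
N(3, -5 - 3*1)² = (-1*3*(-5 - 3*1))² = (-1*3*(-5 - 3))² = (-1*3*(-8))² = 24² = 576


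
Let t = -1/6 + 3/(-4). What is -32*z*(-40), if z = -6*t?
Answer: 7040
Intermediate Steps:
t = -11/12 (t = -1*1/6 + 3*(-1/4) = -1/6 - 3/4 = -11/12 ≈ -0.91667)
z = 11/2 (z = -6*(-11/12) = 11/2 ≈ 5.5000)
-32*z*(-40) = -32*11/2*(-40) = -176*(-40) = 7040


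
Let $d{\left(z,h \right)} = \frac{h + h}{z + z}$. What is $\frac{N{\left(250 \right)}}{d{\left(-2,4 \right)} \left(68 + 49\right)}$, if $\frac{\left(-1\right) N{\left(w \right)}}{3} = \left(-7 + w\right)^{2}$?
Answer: $\frac{19683}{26} \approx 757.04$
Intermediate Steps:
$d{\left(z,h \right)} = \frac{h}{z}$ ($d{\left(z,h \right)} = \frac{2 h}{2 z} = 2 h \frac{1}{2 z} = \frac{h}{z}$)
$N{\left(w \right)} = - 3 \left(-7 + w\right)^{2}$
$\frac{N{\left(250 \right)}}{d{\left(-2,4 \right)} \left(68 + 49\right)} = \frac{\left(-3\right) \left(-7 + 250\right)^{2}}{\frac{4}{-2} \left(68 + 49\right)} = \frac{\left(-3\right) 243^{2}}{4 \left(- \frac{1}{2}\right) 117} = \frac{\left(-3\right) 59049}{\left(-2\right) 117} = - \frac{177147}{-234} = \left(-177147\right) \left(- \frac{1}{234}\right) = \frac{19683}{26}$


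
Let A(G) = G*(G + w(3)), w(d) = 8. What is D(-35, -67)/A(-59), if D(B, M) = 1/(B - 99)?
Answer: -1/403206 ≈ -2.4801e-6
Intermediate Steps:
D(B, M) = 1/(-99 + B)
A(G) = G*(8 + G) (A(G) = G*(G + 8) = G*(8 + G))
D(-35, -67)/A(-59) = 1/((-99 - 35)*((-59*(8 - 59)))) = 1/((-134)*((-59*(-51)))) = -1/134/3009 = -1/134*1/3009 = -1/403206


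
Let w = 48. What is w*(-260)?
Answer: -12480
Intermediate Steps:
w*(-260) = 48*(-260) = -12480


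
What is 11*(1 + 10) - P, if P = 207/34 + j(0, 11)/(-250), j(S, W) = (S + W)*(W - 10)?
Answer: 244281/2125 ≈ 114.96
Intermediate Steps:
j(S, W) = (-10 + W)*(S + W) (j(S, W) = (S + W)*(-10 + W) = (-10 + W)*(S + W))
P = 12844/2125 (P = 207/34 + (11² - 10*0 - 10*11 + 0*11)/(-250) = 207*(1/34) + (121 + 0 - 110 + 0)*(-1/250) = 207/34 + 11*(-1/250) = 207/34 - 11/250 = 12844/2125 ≈ 6.0442)
11*(1 + 10) - P = 11*(1 + 10) - 1*12844/2125 = 11*11 - 12844/2125 = 121 - 12844/2125 = 244281/2125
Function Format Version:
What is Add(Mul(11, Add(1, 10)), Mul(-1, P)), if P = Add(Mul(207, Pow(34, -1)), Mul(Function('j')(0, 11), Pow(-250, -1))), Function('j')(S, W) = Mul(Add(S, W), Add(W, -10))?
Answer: Rational(244281, 2125) ≈ 114.96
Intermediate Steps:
Function('j')(S, W) = Mul(Add(-10, W), Add(S, W)) (Function('j')(S, W) = Mul(Add(S, W), Add(-10, W)) = Mul(Add(-10, W), Add(S, W)))
P = Rational(12844, 2125) (P = Add(Mul(207, Pow(34, -1)), Mul(Add(Pow(11, 2), Mul(-10, 0), Mul(-10, 11), Mul(0, 11)), Pow(-250, -1))) = Add(Mul(207, Rational(1, 34)), Mul(Add(121, 0, -110, 0), Rational(-1, 250))) = Add(Rational(207, 34), Mul(11, Rational(-1, 250))) = Add(Rational(207, 34), Rational(-11, 250)) = Rational(12844, 2125) ≈ 6.0442)
Add(Mul(11, Add(1, 10)), Mul(-1, P)) = Add(Mul(11, Add(1, 10)), Mul(-1, Rational(12844, 2125))) = Add(Mul(11, 11), Rational(-12844, 2125)) = Add(121, Rational(-12844, 2125)) = Rational(244281, 2125)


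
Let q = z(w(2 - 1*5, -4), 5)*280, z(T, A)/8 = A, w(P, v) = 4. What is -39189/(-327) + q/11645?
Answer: 30667887/253861 ≈ 120.81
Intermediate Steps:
z(T, A) = 8*A
q = 11200 (q = (8*5)*280 = 40*280 = 11200)
-39189/(-327) + q/11645 = -39189/(-327) + 11200/11645 = -39189*(-1/327) + 11200*(1/11645) = 13063/109 + 2240/2329 = 30667887/253861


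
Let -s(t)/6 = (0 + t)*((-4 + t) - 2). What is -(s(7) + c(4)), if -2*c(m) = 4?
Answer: 44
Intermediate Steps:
s(t) = -6*t*(-6 + t) (s(t) = -6*(0 + t)*((-4 + t) - 2) = -6*t*(-6 + t))
c(m) = -2 (c(m) = -½*4 = -2)
-(s(7) + c(4)) = -(6*7*(6 - 1*7) - 2) = -(6*7*(6 - 7) - 2) = -(6*7*(-1) - 2) = -(-42 - 2) = -1*(-44) = 44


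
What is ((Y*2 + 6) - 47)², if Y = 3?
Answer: 1225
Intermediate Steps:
((Y*2 + 6) - 47)² = ((3*2 + 6) - 47)² = ((6 + 6) - 47)² = (12 - 47)² = (-35)² = 1225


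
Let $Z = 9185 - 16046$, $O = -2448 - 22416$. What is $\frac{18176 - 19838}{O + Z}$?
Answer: $\frac{554}{10575} \approx 0.052388$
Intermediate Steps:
$O = -24864$
$Z = -6861$ ($Z = 9185 - 16046 = -6861$)
$\frac{18176 - 19838}{O + Z} = \frac{18176 - 19838}{-24864 - 6861} = - \frac{1662}{-31725} = \left(-1662\right) \left(- \frac{1}{31725}\right) = \frac{554}{10575}$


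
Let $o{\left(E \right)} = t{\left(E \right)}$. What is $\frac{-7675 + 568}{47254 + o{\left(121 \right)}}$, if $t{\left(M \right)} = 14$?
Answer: $- \frac{2369}{15756} \approx -0.15036$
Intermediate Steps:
$o{\left(E \right)} = 14$
$\frac{-7675 + 568}{47254 + o{\left(121 \right)}} = \frac{-7675 + 568}{47254 + 14} = - \frac{7107}{47268} = \left(-7107\right) \frac{1}{47268} = - \frac{2369}{15756}$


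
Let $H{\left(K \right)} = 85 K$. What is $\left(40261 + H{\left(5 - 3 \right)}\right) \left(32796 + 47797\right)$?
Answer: $3258455583$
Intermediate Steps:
$\left(40261 + H{\left(5 - 3 \right)}\right) \left(32796 + 47797\right) = \left(40261 + 85 \left(5 - 3\right)\right) \left(32796 + 47797\right) = \left(40261 + 85 \left(5 - 3\right)\right) 80593 = \left(40261 + 85 \cdot 2\right) 80593 = \left(40261 + 170\right) 80593 = 40431 \cdot 80593 = 3258455583$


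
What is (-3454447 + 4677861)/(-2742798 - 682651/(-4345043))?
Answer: -5315786436802/11917574567663 ≈ -0.44605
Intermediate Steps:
(-3454447 + 4677861)/(-2742798 - 682651/(-4345043)) = 1223414/(-2742798 - 682651*(-1/4345043)) = 1223414/(-2742798 + 682651/4345043) = 1223414/(-11917574567663/4345043) = 1223414*(-4345043/11917574567663) = -5315786436802/11917574567663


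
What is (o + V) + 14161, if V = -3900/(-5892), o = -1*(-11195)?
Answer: 12450121/491 ≈ 25357.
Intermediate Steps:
o = 11195
V = 325/491 (V = -3900*(-1/5892) = 325/491 ≈ 0.66191)
(o + V) + 14161 = (11195 + 325/491) + 14161 = 5497070/491 + 14161 = 12450121/491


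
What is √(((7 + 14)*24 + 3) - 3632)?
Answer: 25*I*√5 ≈ 55.902*I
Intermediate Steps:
√(((7 + 14)*24 + 3) - 3632) = √((21*24 + 3) - 3632) = √((504 + 3) - 3632) = √(507 - 3632) = √(-3125) = 25*I*√5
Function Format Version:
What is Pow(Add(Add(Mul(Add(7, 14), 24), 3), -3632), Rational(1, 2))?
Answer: Mul(25, I, Pow(5, Rational(1, 2))) ≈ Mul(55.902, I)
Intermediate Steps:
Pow(Add(Add(Mul(Add(7, 14), 24), 3), -3632), Rational(1, 2)) = Pow(Add(Add(Mul(21, 24), 3), -3632), Rational(1, 2)) = Pow(Add(Add(504, 3), -3632), Rational(1, 2)) = Pow(Add(507, -3632), Rational(1, 2)) = Pow(-3125, Rational(1, 2)) = Mul(25, I, Pow(5, Rational(1, 2)))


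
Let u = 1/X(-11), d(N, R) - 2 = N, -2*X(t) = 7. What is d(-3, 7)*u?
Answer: 2/7 ≈ 0.28571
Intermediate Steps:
X(t) = -7/2 (X(t) = -½*7 = -7/2)
d(N, R) = 2 + N
u = -2/7 (u = 1/(-7/2) = -2/7 ≈ -0.28571)
d(-3, 7)*u = (2 - 3)*(-2/7) = -1*(-2/7) = 2/7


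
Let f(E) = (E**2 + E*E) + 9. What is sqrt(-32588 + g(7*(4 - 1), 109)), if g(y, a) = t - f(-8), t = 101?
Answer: 4*I*sqrt(2039) ≈ 180.62*I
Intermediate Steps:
f(E) = 9 + 2*E**2 (f(E) = (E**2 + E**2) + 9 = 2*E**2 + 9 = 9 + 2*E**2)
g(y, a) = -36 (g(y, a) = 101 - (9 + 2*(-8)**2) = 101 - (9 + 2*64) = 101 - (9 + 128) = 101 - 1*137 = 101 - 137 = -36)
sqrt(-32588 + g(7*(4 - 1), 109)) = sqrt(-32588 - 36) = sqrt(-32624) = 4*I*sqrt(2039)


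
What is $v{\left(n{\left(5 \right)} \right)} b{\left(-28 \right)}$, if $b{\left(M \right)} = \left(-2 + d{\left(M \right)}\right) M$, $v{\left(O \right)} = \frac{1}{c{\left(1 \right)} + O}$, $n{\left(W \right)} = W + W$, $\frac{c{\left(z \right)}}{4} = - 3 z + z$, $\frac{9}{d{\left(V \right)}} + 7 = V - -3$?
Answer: $\frac{511}{16} \approx 31.938$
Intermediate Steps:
$d{\left(V \right)} = \frac{9}{-4 + V}$ ($d{\left(V \right)} = \frac{9}{-7 + \left(V - -3\right)} = \frac{9}{-7 + \left(V + 3\right)} = \frac{9}{-7 + \left(3 + V\right)} = \frac{9}{-4 + V}$)
$c{\left(z \right)} = - 8 z$ ($c{\left(z \right)} = 4 \left(- 3 z + z\right) = 4 \left(- 2 z\right) = - 8 z$)
$n{\left(W \right)} = 2 W$
$v{\left(O \right)} = \frac{1}{-8 + O}$ ($v{\left(O \right)} = \frac{1}{\left(-8\right) 1 + O} = \frac{1}{-8 + O}$)
$b{\left(M \right)} = M \left(-2 + \frac{9}{-4 + M}\right)$ ($b{\left(M \right)} = \left(-2 + \frac{9}{-4 + M}\right) M = M \left(-2 + \frac{9}{-4 + M}\right)$)
$v{\left(n{\left(5 \right)} \right)} b{\left(-28 \right)} = \frac{\left(-28\right) \frac{1}{-4 - 28} \left(17 - -56\right)}{-8 + 2 \cdot 5} = \frac{\left(-28\right) \frac{1}{-32} \left(17 + 56\right)}{-8 + 10} = \frac{\left(-28\right) \left(- \frac{1}{32}\right) 73}{2} = \frac{1}{2} \cdot \frac{511}{8} = \frac{511}{16}$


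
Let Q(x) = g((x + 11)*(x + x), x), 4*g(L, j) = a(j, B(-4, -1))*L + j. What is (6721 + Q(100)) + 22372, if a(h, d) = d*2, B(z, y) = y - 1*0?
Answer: 18018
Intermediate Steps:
B(z, y) = y (B(z, y) = y + 0 = y)
a(h, d) = 2*d
g(L, j) = -L/2 + j/4 (g(L, j) = ((2*(-1))*L + j)/4 = (-2*L + j)/4 = (j - 2*L)/4 = -L/2 + j/4)
Q(x) = x/4 - x*(11 + x) (Q(x) = -(x + 11)*(x + x)/2 + x/4 = -(11 + x)*2*x/2 + x/4 = -x*(11 + x) + x/4 = x/4 - x*(11 + x))
(6721 + Q(100)) + 22372 = (6721 + 100*(-43/4 - 1*100)) + 22372 = (6721 + 100*(-43/4 - 100)) + 22372 = (6721 + 100*(-443/4)) + 22372 = (6721 - 11075) + 22372 = -4354 + 22372 = 18018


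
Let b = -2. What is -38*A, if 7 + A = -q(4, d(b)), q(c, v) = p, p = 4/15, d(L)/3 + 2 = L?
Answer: 4142/15 ≈ 276.13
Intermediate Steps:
d(L) = -6 + 3*L
p = 4/15 (p = 4*(1/15) = 4/15 ≈ 0.26667)
q(c, v) = 4/15
A = -109/15 (A = -7 - 1*4/15 = -7 - 4/15 = -109/15 ≈ -7.2667)
-38*A = -38*(-109/15) = 4142/15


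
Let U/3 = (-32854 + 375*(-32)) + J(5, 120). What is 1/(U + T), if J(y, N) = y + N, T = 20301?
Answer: -1/113886 ≈ -8.7807e-6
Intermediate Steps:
J(y, N) = N + y
U = -134187 (U = 3*((-32854 + 375*(-32)) + (120 + 5)) = 3*((-32854 - 12000) + 125) = 3*(-44854 + 125) = 3*(-44729) = -134187)
1/(U + T) = 1/(-134187 + 20301) = 1/(-113886) = -1/113886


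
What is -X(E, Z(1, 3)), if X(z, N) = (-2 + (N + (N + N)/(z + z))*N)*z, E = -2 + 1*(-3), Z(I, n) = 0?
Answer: -10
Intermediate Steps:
E = -5 (E = -2 - 3 = -5)
X(z, N) = z*(-2 + N*(N + N/z)) (X(z, N) = (-2 + (N + (2*N)/((2*z)))*N)*z = (-2 + (N + (2*N)*(1/(2*z)))*N)*z = (-2 + (N + N/z)*N)*z = (-2 + N*(N + N/z))*z = z*(-2 + N*(N + N/z)))
-X(E, Z(1, 3)) = -(0² - 2*(-5) - 5*0²) = -(0 + 10 - 5*0) = -(0 + 10 + 0) = -1*10 = -10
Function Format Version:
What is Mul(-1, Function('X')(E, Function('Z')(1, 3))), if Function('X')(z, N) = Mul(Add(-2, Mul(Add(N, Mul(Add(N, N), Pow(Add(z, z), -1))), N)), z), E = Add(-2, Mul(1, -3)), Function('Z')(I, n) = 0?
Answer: -10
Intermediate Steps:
E = -5 (E = Add(-2, -3) = -5)
Function('X')(z, N) = Mul(z, Add(-2, Mul(N, Add(N, Mul(N, Pow(z, -1)))))) (Function('X')(z, N) = Mul(Add(-2, Mul(Add(N, Mul(Mul(2, N), Pow(Mul(2, z), -1))), N)), z) = Mul(Add(-2, Mul(Add(N, Mul(Mul(2, N), Mul(Rational(1, 2), Pow(z, -1)))), N)), z) = Mul(Add(-2, Mul(Add(N, Mul(N, Pow(z, -1))), N)), z) = Mul(Add(-2, Mul(N, Add(N, Mul(N, Pow(z, -1))))), z) = Mul(z, Add(-2, Mul(N, Add(N, Mul(N, Pow(z, -1)))))))
Mul(-1, Function('X')(E, Function('Z')(1, 3))) = Mul(-1, Add(Pow(0, 2), Mul(-2, -5), Mul(-5, Pow(0, 2)))) = Mul(-1, Add(0, 10, Mul(-5, 0))) = Mul(-1, Add(0, 10, 0)) = Mul(-1, 10) = -10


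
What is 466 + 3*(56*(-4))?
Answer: -206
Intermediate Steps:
466 + 3*(56*(-4)) = 466 + 3*(-224) = 466 - 672 = -206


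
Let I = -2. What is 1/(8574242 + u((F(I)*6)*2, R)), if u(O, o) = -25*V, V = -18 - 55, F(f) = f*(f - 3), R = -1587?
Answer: 1/8576067 ≈ 1.1660e-7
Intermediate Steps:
F(f) = f*(-3 + f)
V = -73
u(O, o) = 1825 (u(O, o) = -25*(-73) = 1825)
1/(8574242 + u((F(I)*6)*2, R)) = 1/(8574242 + 1825) = 1/8576067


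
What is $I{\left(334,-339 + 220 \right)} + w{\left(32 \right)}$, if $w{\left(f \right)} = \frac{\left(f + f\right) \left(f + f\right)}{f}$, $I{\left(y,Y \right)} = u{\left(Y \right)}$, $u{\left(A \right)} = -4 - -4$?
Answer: $128$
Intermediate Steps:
$u{\left(A \right)} = 0$ ($u{\left(A \right)} = -4 + 4 = 0$)
$I{\left(y,Y \right)} = 0$
$w{\left(f \right)} = 4 f$ ($w{\left(f \right)} = \frac{2 f 2 f}{f} = \frac{4 f^{2}}{f} = 4 f$)
$I{\left(334,-339 + 220 \right)} + w{\left(32 \right)} = 0 + 4 \cdot 32 = 0 + 128 = 128$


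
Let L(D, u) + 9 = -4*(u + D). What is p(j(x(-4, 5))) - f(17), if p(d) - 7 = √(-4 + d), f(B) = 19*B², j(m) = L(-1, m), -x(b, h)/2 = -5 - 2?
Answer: -5484 + I*√65 ≈ -5484.0 + 8.0623*I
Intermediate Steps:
L(D, u) = -9 - 4*D - 4*u (L(D, u) = -9 - 4*(u + D) = -9 - 4*(D + u) = -9 + (-4*D - 4*u) = -9 - 4*D - 4*u)
x(b, h) = 14 (x(b, h) = -2*(-5 - 2) = -2*(-7) = 14)
j(m) = -5 - 4*m (j(m) = -9 - 4*(-1) - 4*m = -9 + 4 - 4*m = -5 - 4*m)
p(d) = 7 + √(-4 + d)
p(j(x(-4, 5))) - f(17) = (7 + √(-4 + (-5 - 4*14))) - 19*17² = (7 + √(-4 + (-5 - 56))) - 19*289 = (7 + √(-4 - 61)) - 1*5491 = (7 + √(-65)) - 5491 = (7 + I*√65) - 5491 = -5484 + I*√65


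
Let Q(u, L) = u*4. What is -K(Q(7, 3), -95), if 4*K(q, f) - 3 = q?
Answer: -31/4 ≈ -7.7500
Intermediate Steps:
Q(u, L) = 4*u
K(q, f) = 3/4 + q/4
-K(Q(7, 3), -95) = -(3/4 + (4*7)/4) = -(3/4 + (1/4)*28) = -(3/4 + 7) = -1*31/4 = -31/4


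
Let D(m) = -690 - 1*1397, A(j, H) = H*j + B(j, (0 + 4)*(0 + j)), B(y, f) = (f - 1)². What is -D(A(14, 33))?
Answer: 2087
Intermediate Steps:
B(y, f) = (-1 + f)²
A(j, H) = (-1 + 4*j)² + H*j (A(j, H) = H*j + (-1 + (0 + 4)*(0 + j))² = H*j + (-1 + 4*j)² = (-1 + 4*j)² + H*j)
D(m) = -2087 (D(m) = -690 - 1397 = -2087)
-D(A(14, 33)) = -1*(-2087) = 2087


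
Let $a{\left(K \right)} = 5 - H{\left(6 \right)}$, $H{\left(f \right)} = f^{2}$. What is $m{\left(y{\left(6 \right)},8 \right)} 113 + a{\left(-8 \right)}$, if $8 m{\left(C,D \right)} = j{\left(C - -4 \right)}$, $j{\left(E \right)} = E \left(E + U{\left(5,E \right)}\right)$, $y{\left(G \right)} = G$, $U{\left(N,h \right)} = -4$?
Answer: $\frac{1633}{2} \approx 816.5$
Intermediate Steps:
$a{\left(K \right)} = -31$ ($a{\left(K \right)} = 5 - 6^{2} = 5 - 36 = -31$)
$j{\left(E \right)} = E \left(-4 + E\right)$ ($j{\left(E \right)} = E \left(E - 4\right) = E \left(-4 + E\right)$)
$m{\left(C,D \right)} = \frac{C \left(4 + C\right)}{8}$ ($m{\left(C,D \right)} = \frac{\left(C - -4\right) \left(-4 + \left(C - -4\right)\right)}{8} = \frac{\left(C + 4\right) \left(-4 + \left(C + 4\right)\right)}{8} = \frac{\left(4 + C\right) \left(-4 + \left(4 + C\right)\right)}{8} = \frac{\left(4 + C\right) C}{8} = \frac{C \left(4 + C\right)}{8}$)
$m{\left(y{\left(6 \right)},8 \right)} 113 + a{\left(-8 \right)} = \frac{1}{8} \cdot 6 \left(4 + 6\right) 113 - 31 = \frac{1}{8} \cdot 6 \cdot 10 \cdot 113 - 31 = \frac{15}{2} \cdot 113 - 31 = \frac{1695}{2} - 31 = \frac{1633}{2}$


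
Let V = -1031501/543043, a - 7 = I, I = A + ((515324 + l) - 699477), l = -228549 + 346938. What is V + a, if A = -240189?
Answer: -166142865179/543043 ≈ -3.0595e+5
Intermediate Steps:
l = 118389
I = -305953 (I = -240189 + ((515324 + 118389) - 699477) = -240189 + (633713 - 699477) = -240189 - 65764 = -305953)
a = -305946 (a = 7 - 305953 = -305946)
V = -1031501/543043 (V = -1031501*1/543043 = -1031501/543043 ≈ -1.8995)
V + a = -1031501/543043 - 305946 = -166142865179/543043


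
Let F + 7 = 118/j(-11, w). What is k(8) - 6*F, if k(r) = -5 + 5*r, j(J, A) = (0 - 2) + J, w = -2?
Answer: 1709/13 ≈ 131.46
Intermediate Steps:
j(J, A) = -2 + J
F = -209/13 (F = -7 + 118/(-2 - 11) = -7 + 118/(-13) = -7 + 118*(-1/13) = -7 - 118/13 = -209/13 ≈ -16.077)
k(8) - 6*F = (-5 + 5*8) - 6*(-209/13) = (-5 + 40) + 1254/13 = 35 + 1254/13 = 1709/13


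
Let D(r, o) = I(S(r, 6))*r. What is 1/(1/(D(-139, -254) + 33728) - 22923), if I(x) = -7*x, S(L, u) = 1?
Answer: -34701/795451022 ≈ -4.3624e-5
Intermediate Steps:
D(r, o) = -7*r (D(r, o) = (-7*1)*r = -7*r)
1/(1/(D(-139, -254) + 33728) - 22923) = 1/(1/(-7*(-139) + 33728) - 22923) = 1/(1/(973 + 33728) - 22923) = 1/(1/34701 - 22923) = 1/(-795451022/34701) = -34701/795451022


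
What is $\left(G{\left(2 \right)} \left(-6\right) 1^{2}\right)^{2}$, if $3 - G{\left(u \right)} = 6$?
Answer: $324$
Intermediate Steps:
$G{\left(u \right)} = -3$ ($G{\left(u \right)} = 3 - 6 = -3$)
$\left(G{\left(2 \right)} \left(-6\right) 1^{2}\right)^{2} = \left(\left(-3\right) \left(-6\right) 1^{2}\right)^{2} = \left(18 \cdot 1\right)^{2} = 18^{2} = 324$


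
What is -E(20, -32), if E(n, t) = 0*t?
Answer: 0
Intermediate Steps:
E(n, t) = 0
-E(20, -32) = -1*0 = 0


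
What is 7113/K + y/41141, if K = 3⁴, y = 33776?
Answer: 98457263/1110807 ≈ 88.636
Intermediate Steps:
K = 81
7113/K + y/41141 = 7113/81 + 33776/41141 = 7113*(1/81) + 33776*(1/41141) = 2371/27 + 33776/41141 = 98457263/1110807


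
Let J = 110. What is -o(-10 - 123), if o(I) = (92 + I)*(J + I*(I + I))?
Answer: 1455008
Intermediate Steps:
o(I) = (92 + I)*(110 + 2*I²) (o(I) = (92 + I)*(110 + I*(I + I)) = (92 + I)*(110 + I*(2*I)) = (92 + I)*(110 + 2*I²))
-o(-10 - 123) = -(10120 + 2*(-10 - 123)³ + 110*(-10 - 123) + 184*(-10 - 123)²) = -(10120 + 2*(-133)³ + 110*(-133) + 184*(-133)²) = -(10120 + 2*(-2352637) - 14630 + 184*17689) = -(10120 - 4705274 - 14630 + 3254776) = -1*(-1455008) = 1455008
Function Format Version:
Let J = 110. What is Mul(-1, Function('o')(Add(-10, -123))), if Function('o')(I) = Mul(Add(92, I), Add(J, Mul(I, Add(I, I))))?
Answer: 1455008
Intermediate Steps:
Function('o')(I) = Mul(Add(92, I), Add(110, Mul(2, Pow(I, 2)))) (Function('o')(I) = Mul(Add(92, I), Add(110, Mul(I, Add(I, I)))) = Mul(Add(92, I), Add(110, Mul(I, Mul(2, I)))) = Mul(Add(92, I), Add(110, Mul(2, Pow(I, 2)))))
Mul(-1, Function('o')(Add(-10, -123))) = Mul(-1, Add(10120, Mul(2, Pow(Add(-10, -123), 3)), Mul(110, Add(-10, -123)), Mul(184, Pow(Add(-10, -123), 2)))) = Mul(-1, Add(10120, Mul(2, Pow(-133, 3)), Mul(110, -133), Mul(184, Pow(-133, 2)))) = Mul(-1, Add(10120, Mul(2, -2352637), -14630, Mul(184, 17689))) = Mul(-1, Add(10120, -4705274, -14630, 3254776)) = Mul(-1, -1455008) = 1455008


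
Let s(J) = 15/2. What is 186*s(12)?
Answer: 1395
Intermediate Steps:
s(J) = 15/2 (s(J) = 15*(½) = 15/2)
186*s(12) = 186*(15/2) = 1395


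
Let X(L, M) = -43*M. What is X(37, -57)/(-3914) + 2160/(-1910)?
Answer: -69135/39346 ≈ -1.7571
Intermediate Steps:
X(37, -57)/(-3914) + 2160/(-1910) = -43*(-57)/(-3914) + 2160/(-1910) = 2451*(-1/3914) + 2160*(-1/1910) = -129/206 - 216/191 = -69135/39346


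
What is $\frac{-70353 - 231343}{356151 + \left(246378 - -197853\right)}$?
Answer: $- \frac{150848}{400191} \approx -0.37694$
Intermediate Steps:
$\frac{-70353 - 231343}{356151 + \left(246378 - -197853\right)} = - \frac{301696}{356151 + \left(246378 + 197853\right)} = - \frac{301696}{356151 + 444231} = - \frac{301696}{800382} = \left(-301696\right) \frac{1}{800382} = - \frac{150848}{400191}$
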